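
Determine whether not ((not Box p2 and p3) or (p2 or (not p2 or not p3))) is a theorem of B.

Tableau for the negation (not Box p2 and p3) or (p2 or (not p2 or not p3)):
1. (not Box p2 and p3) or (p2 or (not p2 or not p3)), u
2. p2 or (not p2 or not p3), u   [or-rule on 1 (branches; this branch)]
3. not p2 or not p3, u   [or-rule on 2 (branches; this branch)]
4. not p3, u   [or-rule on 3 (branches; this branch)]
Accessibility: uRu
The negation has an open branch (countermodel exists).

Not valid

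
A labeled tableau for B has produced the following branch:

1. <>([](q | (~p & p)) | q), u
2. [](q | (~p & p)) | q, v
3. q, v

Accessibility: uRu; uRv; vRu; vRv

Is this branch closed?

Open

There is no literal clash: for every atom and world, at most one sign appears.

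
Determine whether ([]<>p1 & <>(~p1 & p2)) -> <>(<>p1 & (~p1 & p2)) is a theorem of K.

Yes, valid

Tableau for the negation ~(([]<>p1 & <>(~p1 & p2)) -> <>(<>p1 & (~p1 & p2))):
1. ~(([]<>p1 & <>(~p1 & p2)) -> <>(<>p1 & (~p1 & p2))), w0
2. []<>p1 & <>(~p1 & p2), w0   [~->-rule on 1]
3. ~<>(<>p1 & (~p1 & p2)), w0   [~->-rule on 1]
4. []<>p1, w0   [&-rule on 2]
5. <>(~p1 & p2), w0   [&-rule on 2]
6. ~p1 & p2, w1   [<>-rule on 5: fresh world w1, w0Rw1]
7. ~p1, w1   [&-rule on 6]
8. p2, w1   [&-rule on 6]
9. ~(<>p1 & (~p1 & p2)), w1   [~<>-rule on 3 via w0Rw1]
10. <>p1, w1   [[]-rule on 4 via w0Rw1]
11. ~<>p1, w1   [~&-rule on 9 (branches; this branch)]
12. p1, w2   [<>-rule on 10: fresh world w2, w1Rw2]
13. ~p1, w2   [~<>-rule on 11 via w1Rw2]
Accessibility: w0Rw1, w1Rw2
Branch closes: p1 and ~p1 both at w2.
All branches of the negation close; one closing branch shown above.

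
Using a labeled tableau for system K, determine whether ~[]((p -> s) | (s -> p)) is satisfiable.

1. ~[]((p -> s) | (s -> p)), 0
2. ~((p -> s) | (s -> p)), 1
3. ~(p -> s), 1
4. ~(s -> p), 1
5. p, 1
6. ~s, 1
7. s, 1
8. ~p, 1
Accessibility: 0R1
Branch closes: s and ~s both at 1.
(One branch shown.) All branches close.

Unsatisfiable (every branch closes)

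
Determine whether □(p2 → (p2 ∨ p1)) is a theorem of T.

Valid

Tableau for the negation ¬□(p2 → (p2 ∨ p1)):
1. ¬□(p2 → (p2 ∨ p1)), w0
2. ¬(p2 → (p2 ∨ p1)), w1
3. p2, w1
4. ¬(p2 ∨ p1), w1
5. ¬p2, w1
6. ¬p1, w1
Accessibility: w0Rw0, w0Rw1, w1Rw1
Branch closes: p2 and ¬p2 both at w1.
Every branch of the negation's tableau closes; the branch above is one of them.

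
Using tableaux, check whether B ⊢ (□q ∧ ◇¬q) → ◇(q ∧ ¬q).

Tableau for the negation ¬((□q ∧ ◇¬q) → ◇(q ∧ ¬q)):
1. ¬((□q ∧ ◇¬q) → ◇(q ∧ ¬q)), u
2. □q ∧ ◇¬q, u
3. ¬◇(q ∧ ¬q), u
4. □q, u
5. ◇¬q, u
6. ¬(q ∧ ¬q), u
7. q, u
8. ¬q, v
9. ¬(q ∧ ¬q), v
10. q, v
Accessibility: uRu, uRv, vRu, vRv
Branch closes: q and ¬q both at v.
Every branch of the negation's tableau closes; the branch above is one of them.

Valid in B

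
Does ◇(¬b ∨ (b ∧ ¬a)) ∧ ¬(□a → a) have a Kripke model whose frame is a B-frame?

Unsatisfiable

1. ◇(¬b ∨ (b ∧ ¬a)) ∧ ¬(□a → a), w0
2. ◇(¬b ∨ (b ∧ ¬a)), w0   [∧-rule on 1]
3. ¬(□a → a), w0   [∧-rule on 1]
4. □a, w0   [¬→-rule on 3]
5. ¬a, w0   [¬→-rule on 3]
6. a, w0   [□-rule on 4 via w0Rw0]
Accessibility: w0Rw0
Branch closes: a and ¬a both at w0.
All branches of the tableau close; one closing branch shown above.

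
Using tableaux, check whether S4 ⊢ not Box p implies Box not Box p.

Tableau for the negation not (not Box p implies Box not Box p):
1. not (not Box p implies Box not Box p), 0
2. not Box p, 0
3. not Box not Box p, 0
4. not p, 1
5. Box p, 2
6. p, 2
Accessibility: 0R0, 0R1, 0R2, 1R1, 2R2
The negation has an open branch (countermodel exists).

Invalid (countermodel exists)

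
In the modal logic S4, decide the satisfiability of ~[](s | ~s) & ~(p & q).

1. ~[](s | ~s) & ~(p & q), 0
2. ~[](s | ~s), 0
3. ~(p & q), 0
4. ~q, 0
5. ~(s | ~s), 1
6. ~s, 1
7. s, 1
Accessibility: 0R0, 0R1, 1R1
Branch closes: s and ~s both at 1.
Every branch closes; the branch above is one of them.

No, unsatisfiable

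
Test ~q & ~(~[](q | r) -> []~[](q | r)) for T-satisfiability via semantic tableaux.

1. ~q & ~(~[](q | r) -> []~[](q | r)), u
2. ~q, u   [&-rule on 1]
3. ~(~[](q | r) -> []~[](q | r)), u   [&-rule on 1]
4. ~[](q | r), u   [~->-rule on 3]
5. ~[]~[](q | r), u   [~->-rule on 3]
6. ~(q | r), v   [~[]-rule on 4: fresh world v, uRv]
7. ~q, v   [~|-rule on 6]
8. ~r, v   [~|-rule on 6]
9. [](q | r), w   [~[]-rule on 5: fresh world w, uRw]
10. q | r, w   [[]-rule on 9 via wRw]
11. r, w   [|-rule on 10 (branches; this branch)]
Accessibility: uRu, uRv, uRw, vRv, wRw

Satisfiable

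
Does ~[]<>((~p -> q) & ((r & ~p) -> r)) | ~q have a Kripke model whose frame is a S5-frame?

Yes, satisfiable

1. ~[]<>((~p -> q) & ((r & ~p) -> r)) | ~q, u
2. ~q, u
Accessibility: uRu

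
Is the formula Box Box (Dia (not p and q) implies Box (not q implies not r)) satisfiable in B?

1. Box Box (Dia (not p and q) implies Box (not q implies not r)), 0
2. Box (Dia (not p and q) implies Box (not q implies not r)), 0
3. Dia (not p and q) implies Box (not q implies not r), 0
4. Box (not q implies not r), 0
5. not q implies not r, 0
6. not r, 0
Accessibility: 0R0

Satisfiable (open branch found)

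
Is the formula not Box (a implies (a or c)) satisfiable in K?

Unsatisfiable

1. not Box (a implies (a or c)), w0
2. not (a implies (a or c)), w1
3. a, w1
4. not (a or c), w1
5. not a, w1
6. not c, w1
Accessibility: w0Rw1
Branch closes: a and not a both at w1.
All branches of the tableau close; one closing branch shown above.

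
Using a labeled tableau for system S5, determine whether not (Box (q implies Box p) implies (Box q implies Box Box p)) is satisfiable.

1. not (Box (q implies Box p) implies (Box q implies Box Box p)), 0
2. Box (q implies Box p), 0
3. not (Box q implies Box Box p), 0
4. Box q, 0
5. not Box Box p, 0
6. q implies Box p, 0
7. q, 0
8. Box p, 0
9. p, 0
10. not Box p, 1
11. q implies Box p, 1
12. q, 1
13. p, 1
14. Box p, 1
15. not p, 2
16. q implies Box p, 2
17. q, 2
18. p, 2
Accessibility: 0R0, 0R1, 0R2, 1R0, 1R1, 1R2, 2R0, 2R1, 2R2
Branch closes: p and not p both at 2.
(One branch shown.) All branches close.

Unsatisfiable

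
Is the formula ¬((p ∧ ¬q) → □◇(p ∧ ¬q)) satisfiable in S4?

1. ¬((p ∧ ¬q) → □◇(p ∧ ¬q)), w0
2. p ∧ ¬q, w0
3. ¬□◇(p ∧ ¬q), w0
4. p, w0
5. ¬q, w0
6. ¬◇(p ∧ ¬q), w1
7. ¬(p ∧ ¬q), w1
8. q, w1
Accessibility: w0Rw0, w0Rw1, w1Rw1

Satisfiable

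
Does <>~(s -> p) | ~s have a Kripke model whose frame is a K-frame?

1. <>~(s -> p) | ~s, w0
2. ~s, w0

Yes, satisfiable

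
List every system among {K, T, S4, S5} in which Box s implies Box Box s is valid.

S4, S5

T-tableau for the negation not (Box s implies Box Box s):
1. not (Box s implies Box Box s), u
2. Box s, u   [neg-implies-rule on 1]
3. not Box Box s, u   [neg-implies-rule on 1]
4. s, u   [Box-rule on 2 via uRu]
5. not Box s, v   [neg-Box-rule on 3: fresh world v, uRv]
6. s, v   [Box-rule on 2 via uRv]
7. not s, w   [neg-Box-rule on 5: fresh world w, vRw]
Accessibility: uRu, uRv, vRv, vRw, wRw
Complete open branch: countermodel on a T-frame, so not valid in T, nor in K (the same frame is also a K-frame).
S4-tableau for the negation not (Box s implies Box Box s):
1. not (Box s implies Box Box s), u
2. Box s, u   [neg-implies-rule on 1]
3. not Box Box s, u   [neg-implies-rule on 1]
4. s, u   [Box-rule on 2 via uRu]
5. not Box s, v   [neg-Box-rule on 3: fresh world v, uRv]
6. s, v   [Box-rule on 2 via uRv]
7. not s, w   [neg-Box-rule on 5: fresh world w, vRw]
8. s, w   [Box-rule on 2 via uRw]
Accessibility: uRu, uRv, uRw, vRv, vRw, wRw
Branch closes: s and not s both at w.
Every branch closes (one shown): valid in S4, hence also in S5 (every theorem of S4 is a theorem of S5).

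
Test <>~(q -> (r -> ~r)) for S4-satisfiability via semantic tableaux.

1. <>~(q -> (r -> ~r)), 0
2. ~(q -> (r -> ~r)), 1
3. q, 1
4. ~(r -> ~r), 1
5. r, 1
Accessibility: 0R0, 0R1, 1R1

Yes, satisfiable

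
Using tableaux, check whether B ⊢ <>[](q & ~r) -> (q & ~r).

Tableau for the negation ~(<>[](q & ~r) -> (q & ~r)):
1. ~(<>[](q & ~r) -> (q & ~r)), 0
2. <>[](q & ~r), 0
3. ~(q & ~r), 0
4. r, 0
5. [](q & ~r), 1
6. q & ~r, 0
7. q, 0
8. ~r, 0
Accessibility: 0R0, 0R1, 1R0, 1R1
Branch closes: r and ~r both at 0.
All branches of the negation close; one closing branch shown above.

Valid in B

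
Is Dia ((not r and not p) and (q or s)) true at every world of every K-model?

Invalid (countermodel exists)

Tableau for the negation not Dia ((not r and not p) and (q or s)):
1. not Dia ((not r and not p) and (q or s)), u
The negation has an open branch (countermodel exists).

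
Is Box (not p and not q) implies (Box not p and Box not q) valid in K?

Valid in K

Tableau for the negation not (Box (not p and not q) implies (Box not p and Box not q)):
1. not (Box (not p and not q) implies (Box not p and Box not q)), w0
2. Box (not p and not q), w0   [neg-implies-rule on 1]
3. not (Box not p and Box not q), w0   [neg-implies-rule on 1]
4. not Box not q, w0   [neg-and-rule on 3 (branches; this branch)]
5. q, w1   [neg-Box-rule on 4: fresh world w1, w0Rw1]
6. not p and not q, w1   [Box-rule on 2 via w0Rw1]
7. not p, w1   [and-rule on 6]
8. not q, w1   [and-rule on 6]
Accessibility: w0Rw1
Branch closes: q and not q both at w1.
All branches of the negation close; one closing branch shown above.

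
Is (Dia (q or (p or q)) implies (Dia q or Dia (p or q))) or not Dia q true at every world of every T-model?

Yes, valid

Tableau for the negation not ((Dia (q or (p or q)) implies (Dia q or Dia (p or q))) or not Dia q):
1. not ((Dia (q or (p or q)) implies (Dia q or Dia (p or q))) or not Dia q), 0
2. not (Dia (q or (p or q)) implies (Dia q or Dia (p or q))), 0
3. Dia q, 0
4. Dia (q or (p or q)), 0
5. not (Dia q or Dia (p or q)), 0
6. not Dia q, 0
7. not Dia (p or q), 0
8. not q, 0
9. not (p or q), 0
10. not p, 0
11. q, 1
12. not q, 1
Accessibility: 0R0, 0R1, 1R1
Branch closes: q and not q both at 1.
Every branch of the negation's tableau closes; the branch above is one of them.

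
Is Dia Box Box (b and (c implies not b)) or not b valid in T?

Invalid (countermodel exists)

Tableau for the negation not (Dia Box Box (b and (c implies not b)) or not b):
1. not (Dia Box Box (b and (c implies not b)) or not b), w0
2. not Dia Box Box (b and (c implies not b)), w0
3. b, w0
4. not Box Box (b and (c implies not b)), w0
5. not Box (b and (c implies not b)), w1
6. not Box Box (b and (c implies not b)), w1
7. not (b and (c implies not b)), w2
8. not (c implies not b), w2
9. c, w2
10. b, w2
11. not Box (b and (c implies not b)), w3
12. not (b and (c implies not b)), w4
13. not (c implies not b), w4
14. c, w4
15. b, w4
Accessibility: w0Rw0, w0Rw1, w1Rw1, w1Rw2, w1Rw3, w2Rw2, w3Rw3, w3Rw4, w4Rw4
The negation has an open branch (countermodel exists).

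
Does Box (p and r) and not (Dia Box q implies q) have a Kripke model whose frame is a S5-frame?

Unsatisfiable (every branch closes)

1. Box (p and r) and not (Dia Box q implies q), w0
2. Box (p and r), w0   [and-rule on 1]
3. not (Dia Box q implies q), w0   [and-rule on 1]
4. Dia Box q, w0   [neg-implies-rule on 3]
5. not q, w0   [neg-implies-rule on 3]
6. p and r, w0   [Box-rule on 2 via w0Rw0]
7. p, w0   [and-rule on 6]
8. r, w0   [and-rule on 6]
9. Box q, w1   [Dia-rule on 4: fresh world w1, w0Rw1]
10. p and r, w1   [Box-rule on 2 via w0Rw1]
11. p, w1   [and-rule on 10]
12. r, w1   [and-rule on 10]
13. q, w0   [Box-rule on 9 via w1Rw0]
Accessibility: w0Rw0, w0Rw1, w1Rw0, w1Rw1
Branch closes: q and not q both at w0.
All branches of the tableau close; one closing branch shown above.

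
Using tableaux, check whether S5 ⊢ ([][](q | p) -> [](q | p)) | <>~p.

Tableau for the negation ~(([][](q | p) -> [](q | p)) | <>~p):
1. ~(([][](q | p) -> [](q | p)) | <>~p), 0
2. ~([][](q | p) -> [](q | p)), 0
3. ~<>~p, 0
4. [][](q | p), 0
5. ~[](q | p), 0
6. p, 0
7. [](q | p), 0
8. q | p, 0
9. ~(q | p), 1
10. ~q, 1
11. ~p, 1
12. p, 1
Accessibility: 0R0, 0R1, 1R0, 1R1
Branch closes: p and ~p both at 1.
Every branch of the negation's tableau closes; the branch above is one of them.

Valid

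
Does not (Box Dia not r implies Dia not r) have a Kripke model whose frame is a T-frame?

Unsatisfiable

1. not (Box Dia not r implies Dia not r), 0
2. Box Dia not r, 0
3. not Dia not r, 0
4. Dia not r, 0
5. r, 0
6. not r, 1
7. Dia not r, 1
8. r, 1
Accessibility: 0R0, 0R1, 1R1
Branch closes: r and not r both at 1.
Every branch closes; the branch above is one of them.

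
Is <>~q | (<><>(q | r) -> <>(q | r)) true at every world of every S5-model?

Tableau for the negation ~(<>~q | (<><>(q | r) -> <>(q | r))):
1. ~(<>~q | (<><>(q | r) -> <>(q | r))), w0
2. ~<>~q, w0
3. ~(<><>(q | r) -> <>(q | r)), w0
4. <><>(q | r), w0
5. ~<>(q | r), w0
6. q, w0
7. ~(q | r), w0
8. ~q, w0
9. ~r, w0
Accessibility: w0Rw0
Branch closes: q and ~q both at w0.
All branches of the negation close; one closing branch shown above.

Valid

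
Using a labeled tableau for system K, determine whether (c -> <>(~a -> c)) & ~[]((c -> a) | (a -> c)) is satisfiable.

1. (c -> <>(~a -> c)) & ~[]((c -> a) | (a -> c)), u
2. c -> <>(~a -> c), u   [&-rule on 1]
3. ~[]((c -> a) | (a -> c)), u   [&-rule on 1]
4. <>(~a -> c), u   [->-rule on 2 (branches; this branch)]
5. ~((c -> a) | (a -> c)), v   [~[]-rule on 3: fresh world v, uRv]
6. ~(c -> a), v   [~|-rule on 5]
7. ~(a -> c), v   [~|-rule on 5]
8. c, v   [~->-rule on 6]
9. ~a, v   [~->-rule on 6]
10. a, v   [~->-rule on 7]
11. ~c, v   [~->-rule on 7]
Accessibility: uRv
Branch closes: a and ~a both at v.
Every branch closes; the branch above is one of them.

No, unsatisfiable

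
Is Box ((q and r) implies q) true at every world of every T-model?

Tableau for the negation not Box ((q and r) implies q):
1. not Box ((q and r) implies q), w0
2. not ((q and r) implies q), w1
3. q and r, w1
4. not q, w1
5. q, w1
6. r, w1
Accessibility: w0Rw0, w0Rw1, w1Rw1
Branch closes: q and not q both at w1.
Every branch of the negation's tableau closes; the branch above is one of them.

Yes, valid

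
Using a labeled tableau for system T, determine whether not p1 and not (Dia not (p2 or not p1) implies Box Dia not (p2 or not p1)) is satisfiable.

1. not p1 and not (Dia not (p2 or not p1) implies Box Dia not (p2 or not p1)), w0
2. not p1, w0
3. not (Dia not (p2 or not p1) implies Box Dia not (p2 or not p1)), w0
4. Dia not (p2 or not p1), w0
5. not Box Dia not (p2 or not p1), w0
6. not (p2 or not p1), w1
7. not p2, w1
8. p1, w1
9. not Dia not (p2 or not p1), w2
10. p2 or not p1, w2
11. not p1, w2
Accessibility: w0Rw0, w0Rw1, w0Rw2, w1Rw1, w2Rw2

Satisfiable (open branch found)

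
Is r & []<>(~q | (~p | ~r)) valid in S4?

Tableau for the negation ~(r & []<>(~q | (~p | ~r))):
1. ~(r & []<>(~q | (~p | ~r))), w0
2. ~[]<>(~q | (~p | ~r)), w0
3. ~<>(~q | (~p | ~r)), w1
4. ~(~q | (~p | ~r)), w1
5. q, w1
6. ~(~p | ~r), w1
7. p, w1
8. r, w1
Accessibility: w0Rw0, w0Rw1, w1Rw1
The negation has an open branch (countermodel exists).

No, not valid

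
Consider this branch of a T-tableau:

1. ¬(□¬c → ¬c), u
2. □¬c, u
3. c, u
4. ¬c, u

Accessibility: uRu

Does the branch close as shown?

Closed

Both c and ¬c appear at u.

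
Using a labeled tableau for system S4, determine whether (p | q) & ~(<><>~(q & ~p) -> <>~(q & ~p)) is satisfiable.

Unsatisfiable (every branch closes)

1. (p | q) & ~(<><>~(q & ~p) -> <>~(q & ~p)), w0
2. p | q, w0   [&-rule on 1]
3. ~(<><>~(q & ~p) -> <>~(q & ~p)), w0   [&-rule on 1]
4. <><>~(q & ~p), w0   [~->-rule on 3]
5. ~<>~(q & ~p), w0   [~->-rule on 3]
6. q & ~p, w0   [~<>-rule on 5 via w0Rw0]
7. q, w0   [&-rule on 6]
8. ~p, w0   [&-rule on 6]
9. <>~(q & ~p), w1   [<>-rule on 4: fresh world w1, w0Rw1]
10. q & ~p, w1   [~<>-rule on 5 via w0Rw1]
11. q, w1   [&-rule on 10]
12. ~p, w1   [&-rule on 10]
13. ~(q & ~p), w2   [<>-rule on 9: fresh world w2, w1Rw2]
14. q & ~p, w2   [~<>-rule on 5 via w0Rw2]
15. q, w2   [&-rule on 14]
16. ~p, w2   [&-rule on 14]
17. p, w2   [~&-rule on 13 (branches; this branch)]
Accessibility: w0Rw0, w0Rw1, w0Rw2, w1Rw1, w1Rw2, w2Rw2
Branch closes: p and ~p both at w2.
(One branch shown.) All branches close.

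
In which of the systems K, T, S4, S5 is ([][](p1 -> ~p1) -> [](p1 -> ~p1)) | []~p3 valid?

T, S4, S5

T-tableau for the negation ~(([][](p1 -> ~p1) -> [](p1 -> ~p1)) | []~p3):
1. ~(([][](p1 -> ~p1) -> [](p1 -> ~p1)) | []~p3), 0
2. ~([][](p1 -> ~p1) -> [](p1 -> ~p1)), 0
3. ~[]~p3, 0
4. [][](p1 -> ~p1), 0
5. ~[](p1 -> ~p1), 0
6. [](p1 -> ~p1), 0
7. p1 -> ~p1, 0
8. ~p1, 0
9. p3, 1
10. [](p1 -> ~p1), 1
11. p1 -> ~p1, 1
12. ~p1, 1
13. ~(p1 -> ~p1), 2
14. p1, 2
15. [](p1 -> ~p1), 2
16. p1 -> ~p1, 2
17. ~p1, 2
Accessibility: 0R0, 0R1, 0R2, 1R1, 2R2
Branch closes: p1 and ~p1 both at 2.
Every branch closes (one shown): valid in T, hence also in S4, S5 (every theorem of T is a theorem of S4 and S5).
K-tableau for the negation ~(([][](p1 -> ~p1) -> [](p1 -> ~p1)) | []~p3):
1. ~(([][](p1 -> ~p1) -> [](p1 -> ~p1)) | []~p3), 0
2. ~([][](p1 -> ~p1) -> [](p1 -> ~p1)), 0
3. ~[]~p3, 0
4. [][](p1 -> ~p1), 0
5. ~[](p1 -> ~p1), 0
6. p3, 1
7. [](p1 -> ~p1), 1
8. ~(p1 -> ~p1), 2
9. p1, 2
10. [](p1 -> ~p1), 2
Accessibility: 0R1, 0R2
Complete open branch: countermodel on a K-frame, so not valid in K.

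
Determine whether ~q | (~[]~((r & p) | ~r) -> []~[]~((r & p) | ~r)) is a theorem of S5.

Valid

Tableau for the negation ~(~q | (~[]~((r & p) | ~r) -> []~[]~((r & p) | ~r))):
1. ~(~q | (~[]~((r & p) | ~r) -> []~[]~((r & p) | ~r))), w0
2. q, w0   [~|-rule on 1]
3. ~(~[]~((r & p) | ~r) -> []~[]~((r & p) | ~r)), w0   [~|-rule on 1]
4. ~[]~((r & p) | ~r), w0   [~->-rule on 3]
5. ~[]~[]~((r & p) | ~r), w0   [~->-rule on 3]
6. (r & p) | ~r, w1   [~[]-rule on 4: fresh world w1, w0Rw1]
7. r & p, w1   [|-rule on 6 (branches; this branch)]
8. r, w1   [&-rule on 7]
9. p, w1   [&-rule on 7]
10. []~((r & p) | ~r), w2   [~[]-rule on 5: fresh world w2, w0Rw2]
11. ~((r & p) | ~r), w0   [[]-rule on 10 via w2Rw0]
12. ~(r & p), w0   [~|-rule on 11]
13. r, w0   [~|-rule on 11]
14. ~((r & p) | ~r), w1   [[]-rule on 10 via w2Rw1]
15. ~(r & p), w1   [~|-rule on 14]
16. ~((r & p) | ~r), w2   [[]-rule on 10 via w2Rw2]
17. ~(r & p), w2   [~|-rule on 16]
18. r, w2   [~|-rule on 16]
19. ~p, w0   [~&-rule on 12 (branches; this branch)]
20. ~p, w1   [~&-rule on 15 (branches; this branch)]
Accessibility: w0Rw0, w0Rw1, w0Rw2, w1Rw0, w1Rw1, w1Rw2, w2Rw0, w2Rw1, w2Rw2
Branch closes: p and ~p both at w1.
All branches of the negation close; one closing branch shown above.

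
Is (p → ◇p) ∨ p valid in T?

Tableau for the negation ¬((p → ◇p) ∨ p):
1. ¬((p → ◇p) ∨ p), w0
2. ¬(p → ◇p), w0   [¬∨-rule on 1]
3. ¬p, w0   [¬∨-rule on 1]
4. p, w0   [¬→-rule on 2]
5. ¬◇p, w0   [¬→-rule on 2]
Accessibility: w0Rw0
Branch closes: p and ¬p both at w0.
Every branch of the negation's tableau closes; the branch above is one of them.

Valid in T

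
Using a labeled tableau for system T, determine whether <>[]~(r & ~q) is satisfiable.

Satisfiable

1. <>[]~(r & ~q), u
2. []~(r & ~q), v
3. ~(r & ~q), v
4. q, v
Accessibility: uRu, uRv, vRv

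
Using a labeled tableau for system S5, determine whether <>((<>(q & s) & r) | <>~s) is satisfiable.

1. <>((<>(q & s) & r) | <>~s), 0
2. (<>(q & s) & r) | <>~s, 1   [<>-rule on 1: fresh world 1, 0R1]
3. <>~s, 1   [|-rule on 2 (branches; this branch)]
4. ~s, 2   [<>-rule on 3: fresh world 2, 1R2]
Accessibility: 0R0, 0R1, 0R2, 1R0, 1R1, 1R2, 2R0, 2R1, 2R2

Satisfiable (open branch found)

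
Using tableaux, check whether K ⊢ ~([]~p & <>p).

Valid in K

Tableau for the negation []~p & <>p:
1. []~p & <>p, 0
2. []~p, 0
3. <>p, 0
4. p, 1
5. ~p, 1
Accessibility: 0R1
Branch closes: p and ~p both at 1.
All branches of the negation close; one closing branch shown above.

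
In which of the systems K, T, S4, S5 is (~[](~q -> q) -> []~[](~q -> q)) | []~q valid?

S5-tableau for the negation ~((~[](~q -> q) -> []~[](~q -> q)) | []~q):
1. ~((~[](~q -> q) -> []~[](~q -> q)) | []~q), u
2. ~(~[](~q -> q) -> []~[](~q -> q)), u
3. ~[]~q, u
4. ~[](~q -> q), u
5. ~[]~[](~q -> q), u
6. q, v
7. ~(~q -> q), w
8. ~q, w
9. [](~q -> q), x
10. ~q -> q, u
11. ~q -> q, v
12. ~q -> q, w
13. ~q -> q, x
14. q, u
15. q, w
Accessibility: uRu, uRv, uRw, uRx, vRu, vRv, vRw, vRx, wRu, wRv, wRw, wRx, xRu, xRv, xRw, xRx
Branch closes: q and ~q both at w.
Every branch closes (one shown): valid in S5.
S4-tableau for the negation ~((~[](~q -> q) -> []~[](~q -> q)) | []~q):
1. ~((~[](~q -> q) -> []~[](~q -> q)) | []~q), u
2. ~(~[](~q -> q) -> []~[](~q -> q)), u
3. ~[]~q, u
4. ~[](~q -> q), u
5. ~[]~[](~q -> q), u
6. q, v
7. ~(~q -> q), w
8. ~q, w
9. [](~q -> q), x
10. ~q -> q, x
11. q, x
Accessibility: uRu, uRv, uRw, uRx, vRv, wRw, xRx
Complete open branch: countermodel on an S4-frame, so not valid in S4, nor in K, T (the same frame is also a K-frame and a T-frame).

S5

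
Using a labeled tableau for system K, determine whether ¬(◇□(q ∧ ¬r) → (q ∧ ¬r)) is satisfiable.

1. ¬(◇□(q ∧ ¬r) → (q ∧ ¬r)), u
2. ◇□(q ∧ ¬r), u
3. ¬(q ∧ ¬r), u
4. r, u
5. □(q ∧ ¬r), v
Accessibility: uRv

Satisfiable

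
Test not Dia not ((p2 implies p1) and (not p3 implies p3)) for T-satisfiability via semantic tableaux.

Satisfiable

1. not Dia not ((p2 implies p1) and (not p3 implies p3)), u
2. (p2 implies p1) and (not p3 implies p3), u   [neg-Dia-rule on 1 via uRu]
3. p2 implies p1, u   [and-rule on 2]
4. not p3 implies p3, u   [and-rule on 2]
5. p1, u   [implies-rule on 3 (branches; this branch)]
6. p3, u   [implies-rule on 4 (branches; this branch)]
Accessibility: uRu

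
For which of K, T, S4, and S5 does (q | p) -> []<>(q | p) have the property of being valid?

S4-tableau for the negation ~((q | p) -> []<>(q | p)):
1. ~((q | p) -> []<>(q | p)), u
2. q | p, u
3. ~[]<>(q | p), u
4. p, u
5. ~<>(q | p), v
6. ~(q | p), v
7. ~q, v
8. ~p, v
Accessibility: uRu, uRv, vRv
Complete open branch: countermodel on an S4-frame, so not valid in S4, nor in K, T (the same frame is also a K-frame and a T-frame).
S5-tableau for the negation ~((q | p) -> []<>(q | p)):
1. ~((q | p) -> []<>(q | p)), u
2. q | p, u
3. ~[]<>(q | p), u
4. p, u
5. ~<>(q | p), v
6. ~(q | p), u
7. ~q, u
8. ~p, u
Accessibility: uRu, uRv, vRu, vRv
Branch closes: p and ~p both at u.
Every branch closes (one shown): valid in S5.

S5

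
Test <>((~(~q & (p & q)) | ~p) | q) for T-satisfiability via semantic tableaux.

Satisfiable

1. <>((~(~q & (p & q)) | ~p) | q), u
2. (~(~q & (p & q)) | ~p) | q, v   [<>-rule on 1: fresh world v, uRv]
3. q, v   [|-rule on 2 (branches; this branch)]
Accessibility: uRu, uRv, vRv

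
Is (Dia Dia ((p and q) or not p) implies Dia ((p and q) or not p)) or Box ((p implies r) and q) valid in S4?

Tableau for the negation not ((Dia Dia ((p and q) or not p) implies Dia ((p and q) or not p)) or Box ((p implies r) and q)):
1. not ((Dia Dia ((p and q) or not p) implies Dia ((p and q) or not p)) or Box ((p implies r) and q)), w0
2. not (Dia Dia ((p and q) or not p) implies Dia ((p and q) or not p)), w0   [neg-or-rule on 1]
3. not Box ((p implies r) and q), w0   [neg-or-rule on 1]
4. Dia Dia ((p and q) or not p), w0   [neg-implies-rule on 2]
5. not Dia ((p and q) or not p), w0   [neg-implies-rule on 2]
6. not ((p and q) or not p), w0   [neg-Dia-rule on 5 via w0Rw0]
7. not (p and q), w0   [neg-or-rule on 6]
8. p, w0   [neg-or-rule on 6]
9. not q, w0   [neg-and-rule on 7 (branches; this branch)]
10. not ((p implies r) and q), w1   [neg-Box-rule on 3: fresh world w1, w0Rw1]
11. not ((p and q) or not p), w1   [neg-Dia-rule on 5 via w0Rw1]
12. not (p and q), w1   [neg-or-rule on 11]
13. p, w1   [neg-or-rule on 11]
14. not (p implies r), w1   [neg-and-rule on 10 (branches; this branch)]
15. not r, w1   [neg-implies-rule on 14]
16. not q, w1   [neg-and-rule on 12 (branches; this branch)]
17. Dia ((p and q) or not p), w2   [Dia-rule on 4: fresh world w2, w0Rw2]
18. not ((p and q) or not p), w2   [neg-Dia-rule on 5 via w0Rw2]
19. not (p and q), w2   [neg-or-rule on 18]
20. p, w2   [neg-or-rule on 18]
21. not q, w2   [neg-and-rule on 19 (branches; this branch)]
22. (p and q) or not p, w3   [Dia-rule on 17: fresh world w3, w2Rw3]
23. not ((p and q) or not p), w3   [neg-Dia-rule on 5 via w0Rw3]
24. not (p and q), w3   [neg-or-rule on 23]
25. p, w3   [neg-or-rule on 23]
26. p and q, w3   [or-rule on 22 (branches; this branch)]
27. q, w3   [and-rule on 26]
28. not q, w3   [neg-and-rule on 24 (branches; this branch)]
Accessibility: w0Rw0, w0Rw1, w0Rw2, w0Rw3, w1Rw1, w2Rw2, w2Rw3, w3Rw3
Branch closes: q and not q both at w3.
All branches of the negation close; one closing branch shown above.

Yes, valid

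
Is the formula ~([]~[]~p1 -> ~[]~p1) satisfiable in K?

Satisfiable (open branch found)

1. ~([]~[]~p1 -> ~[]~p1), w0
2. []~[]~p1, w0
3. []~p1, w0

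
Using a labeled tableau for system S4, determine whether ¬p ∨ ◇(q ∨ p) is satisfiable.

Yes, satisfiable

1. ¬p ∨ ◇(q ∨ p), 0
2. ◇(q ∨ p), 0   [∨-rule on 1 (branches; this branch)]
3. q ∨ p, 1   [◇-rule on 2: fresh world 1, 0R1]
4. p, 1   [∨-rule on 3 (branches; this branch)]
Accessibility: 0R0, 0R1, 1R1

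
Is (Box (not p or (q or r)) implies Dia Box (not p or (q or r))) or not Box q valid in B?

Valid

Tableau for the negation not ((Box (not p or (q or r)) implies Dia Box (not p or (q or r))) or not Box q):
1. not ((Box (not p or (q or r)) implies Dia Box (not p or (q or r))) or not Box q), 0
2. not (Box (not p or (q or r)) implies Dia Box (not p or (q or r))), 0
3. Box q, 0
4. Box (not p or (q or r)), 0
5. not Dia Box (not p or (q or r)), 0
6. q, 0
7. not p or (q or r), 0
8. not Box (not p or (q or r)), 0
9. q or r, 0
10. r, 0
11. not (not p or (q or r)), 1
12. p, 1
13. not (q or r), 1
14. not q, 1
15. not r, 1
16. q, 1
Accessibility: 0R0, 0R1, 1R0, 1R1
Branch closes: q and not q both at 1.
Every branch of the negation's tableau closes; the branch above is one of them.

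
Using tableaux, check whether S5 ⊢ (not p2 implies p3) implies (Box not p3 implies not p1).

No, not valid

Tableau for the negation not ((not p2 implies p3) implies (Box not p3 implies not p1)):
1. not ((not p2 implies p3) implies (Box not p3 implies not p1)), u
2. not p2 implies p3, u   [neg-implies-rule on 1]
3. not (Box not p3 implies not p1), u   [neg-implies-rule on 1]
4. Box not p3, u   [neg-implies-rule on 3]
5. p1, u   [neg-implies-rule on 3]
6. not p3, u   [Box-rule on 4 via uRu]
7. p2, u   [implies-rule on 2 (branches; this branch)]
Accessibility: uRu
The negation has an open branch (countermodel exists).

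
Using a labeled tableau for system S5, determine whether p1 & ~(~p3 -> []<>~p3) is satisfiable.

No, unsatisfiable

1. p1 & ~(~p3 -> []<>~p3), w0
2. p1, w0
3. ~(~p3 -> []<>~p3), w0
4. ~p3, w0
5. ~[]<>~p3, w0
6. ~<>~p3, w1
7. p3, w0
Accessibility: w0Rw0, w0Rw1, w1Rw0, w1Rw1
Branch closes: p3 and ~p3 both at w0.
All branches of the tableau close; one closing branch shown above.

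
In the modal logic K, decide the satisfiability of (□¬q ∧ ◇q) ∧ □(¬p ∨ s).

Unsatisfiable (every branch closes)

1. (□¬q ∧ ◇q) ∧ □(¬p ∨ s), 0
2. □¬q ∧ ◇q, 0
3. □(¬p ∨ s), 0
4. □¬q, 0
5. ◇q, 0
6. q, 1
7. ¬p ∨ s, 1
8. ¬q, 1
Accessibility: 0R1
Branch closes: q and ¬q both at 1.
All branches of the tableau close; one closing branch shown above.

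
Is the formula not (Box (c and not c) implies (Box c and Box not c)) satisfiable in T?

1. not (Box (c and not c) implies (Box c and Box not c)), u
2. Box (c and not c), u
3. not (Box c and Box not c), u
4. c and not c, u
5. c, u
6. not c, u
Accessibility: uRu
Branch closes: c and not c both at u.
Every branch closes; the branch above is one of them.

Unsatisfiable (every branch closes)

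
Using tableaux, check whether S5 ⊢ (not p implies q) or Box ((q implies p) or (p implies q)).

Valid

Tableau for the negation not ((not p implies q) or Box ((q implies p) or (p implies q))):
1. not ((not p implies q) or Box ((q implies p) or (p implies q))), u
2. not (not p implies q), u
3. not Box ((q implies p) or (p implies q)), u
4. not p, u
5. not q, u
6. not ((q implies p) or (p implies q)), v
7. not (q implies p), v
8. not (p implies q), v
9. q, v
10. not p, v
11. p, v
12. not q, v
Accessibility: uRu, uRv, vRu, vRv
Branch closes: p and not p both at v.
All branches of the negation close; one closing branch shown above.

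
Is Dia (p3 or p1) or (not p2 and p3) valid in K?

Tableau for the negation not (Dia (p3 or p1) or (not p2 and p3)):
1. not (Dia (p3 or p1) or (not p2 and p3)), w0
2. not Dia (p3 or p1), w0
3. not (not p2 and p3), w0
4. not p3, w0
The negation has an open branch (countermodel exists).

No, not valid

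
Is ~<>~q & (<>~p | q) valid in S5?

No, not valid

Tableau for the negation ~(~<>~q & (<>~p | q)):
1. ~(~<>~q & (<>~p | q)), w0
2. ~(<>~p | q), w0
3. ~<>~p, w0
4. ~q, w0
5. p, w0
Accessibility: w0Rw0
The negation has an open branch (countermodel exists).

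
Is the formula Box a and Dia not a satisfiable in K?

Unsatisfiable (every branch closes)

1. Box a and Dia not a, u
2. Box a, u
3. Dia not a, u
4. not a, v
5. a, v
Accessibility: uRv
Branch closes: a and not a both at v.
All branches of the tableau close; one closing branch shown above.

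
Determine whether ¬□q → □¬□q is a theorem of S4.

No, not valid

Tableau for the negation ¬(¬□q → □¬□q):
1. ¬(¬□q → □¬□q), u
2. ¬□q, u   [¬→-rule on 1]
3. ¬□¬□q, u   [¬→-rule on 1]
4. ¬q, v   [¬□-rule on 2: fresh world v, uRv]
5. □q, w   [¬□-rule on 3: fresh world w, uRw]
6. q, w   [□-rule on 5 via wRw]
Accessibility: uRu, uRv, uRw, vRv, wRw
The negation has an open branch (countermodel exists).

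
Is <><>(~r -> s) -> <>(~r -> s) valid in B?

Not valid

Tableau for the negation ~(<><>(~r -> s) -> <>(~r -> s)):
1. ~(<><>(~r -> s) -> <>(~r -> s)), w0
2. <><>(~r -> s), w0   [~->-rule on 1]
3. ~<>(~r -> s), w0   [~->-rule on 1]
4. ~(~r -> s), w0   [~<>-rule on 3 via w0Rw0]
5. ~r, w0   [~->-rule on 4]
6. ~s, w0   [~->-rule on 4]
7. <>(~r -> s), w1   [<>-rule on 2: fresh world w1, w0Rw1]
8. ~(~r -> s), w1   [~<>-rule on 3 via w0Rw1]
9. ~r, w1   [~->-rule on 8]
10. ~s, w1   [~->-rule on 8]
11. ~r -> s, w2   [<>-rule on 7: fresh world w2, w1Rw2]
12. s, w2   [->-rule on 11 (branches; this branch)]
Accessibility: w0Rw0, w0Rw1, w1Rw0, w1Rw1, w1Rw2, w2Rw1, w2Rw2
The negation has an open branch (countermodel exists).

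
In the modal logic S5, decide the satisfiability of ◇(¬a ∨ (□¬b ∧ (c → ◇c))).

Yes, satisfiable

1. ◇(¬a ∨ (□¬b ∧ (c → ◇c))), u
2. ¬a ∨ (□¬b ∧ (c → ◇c)), v
3. □¬b ∧ (c → ◇c), v
4. □¬b, v
5. c → ◇c, v
6. ¬b, u
7. ¬b, v
8. ◇c, v
9. c, w
10. ¬b, w
Accessibility: uRu, uRv, uRw, vRu, vRv, vRw, wRu, wRv, wRw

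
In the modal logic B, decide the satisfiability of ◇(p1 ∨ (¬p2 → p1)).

1. ◇(p1 ∨ (¬p2 → p1)), w0
2. p1 ∨ (¬p2 → p1), w1
3. ¬p2 → p1, w1
4. p1, w1
Accessibility: w0Rw0, w0Rw1, w1Rw0, w1Rw1

Satisfiable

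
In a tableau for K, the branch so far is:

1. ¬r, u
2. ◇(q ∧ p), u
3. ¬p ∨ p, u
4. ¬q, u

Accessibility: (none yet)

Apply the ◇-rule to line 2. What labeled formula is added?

a fresh world v with uRv, and q ∧ p at v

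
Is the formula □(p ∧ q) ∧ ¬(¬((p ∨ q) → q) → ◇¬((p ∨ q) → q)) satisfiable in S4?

1. □(p ∧ q) ∧ ¬(¬((p ∨ q) → q) → ◇¬((p ∨ q) → q)), 0
2. □(p ∧ q), 0
3. ¬(¬((p ∨ q) → q) → ◇¬((p ∨ q) → q)), 0
4. ¬((p ∨ q) → q), 0
5. ¬◇¬((p ∨ q) → q), 0
6. p ∨ q, 0
7. ¬q, 0
8. p ∧ q, 0
9. p, 0
10. q, 0
Accessibility: 0R0
Branch closes: q and ¬q both at 0.
(One branch shown.) All branches close.

Unsatisfiable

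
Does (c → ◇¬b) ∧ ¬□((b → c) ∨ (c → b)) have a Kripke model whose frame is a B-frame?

Unsatisfiable (every branch closes)

1. (c → ◇¬b) ∧ ¬□((b → c) ∨ (c → b)), u
2. c → ◇¬b, u   [∧-rule on 1]
3. ¬□((b → c) ∨ (c → b)), u   [∧-rule on 1]
4. ◇¬b, u   [→-rule on 2 (branches; this branch)]
5. ¬((b → c) ∨ (c → b)), v   [¬□-rule on 3: fresh world v, uRv]
6. ¬(b → c), v   [¬∨-rule on 5]
7. ¬(c → b), v   [¬∨-rule on 5]
8. b, v   [¬→-rule on 6]
9. ¬c, v   [¬→-rule on 6]
10. c, v   [¬→-rule on 7]
11. ¬b, v   [¬→-rule on 7]
Accessibility: uRu, uRv, vRu, vRv
Branch closes: c and ¬c both at v.
(One branch shown.) All branches close.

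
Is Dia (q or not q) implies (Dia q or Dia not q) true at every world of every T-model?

Valid in T

Tableau for the negation not (Dia (q or not q) implies (Dia q or Dia not q)):
1. not (Dia (q or not q) implies (Dia q or Dia not q)), u
2. Dia (q or not q), u
3. not (Dia q or Dia not q), u
4. not Dia q, u
5. not Dia not q, u
6. not q, u
7. q, u
Accessibility: uRu
Branch closes: q and not q both at u.
Every branch of the negation's tableau closes; the branch above is one of them.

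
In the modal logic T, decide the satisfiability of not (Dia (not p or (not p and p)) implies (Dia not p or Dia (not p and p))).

Unsatisfiable

1. not (Dia (not p or (not p and p)) implies (Dia not p or Dia (not p and p))), w0
2. Dia (not p or (not p and p)), w0
3. not (Dia not p or Dia (not p and p)), w0
4. not Dia not p, w0
5. not Dia (not p and p), w0
6. p, w0
7. not (not p and p), w0
8. not p or (not p and p), w1
9. p, w1
10. not (not p and p), w1
11. not p and p, w1
12. not p, w1
Accessibility: w0Rw0, w0Rw1, w1Rw1
Branch closes: p and not p both at w1.
(One branch shown.) All branches close.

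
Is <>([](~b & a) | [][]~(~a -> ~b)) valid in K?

No, not valid

Tableau for the negation ~<>([](~b & a) | [][]~(~a -> ~b)):
1. ~<>([](~b & a) | [][]~(~a -> ~b)), u
The negation has an open branch (countermodel exists).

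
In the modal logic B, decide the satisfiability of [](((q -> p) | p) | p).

1. [](((q -> p) | p) | p), 0
2. ((q -> p) | p) | p, 0
3. p, 0
Accessibility: 0R0

Satisfiable (open branch found)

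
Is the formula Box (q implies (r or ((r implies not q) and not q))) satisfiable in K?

Yes, satisfiable

1. Box (q implies (r or ((r implies not q) and not q))), 0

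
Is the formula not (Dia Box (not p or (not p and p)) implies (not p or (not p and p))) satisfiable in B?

Unsatisfiable (every branch closes)

1. not (Dia Box (not p or (not p and p)) implies (not p or (not p and p))), w0
2. Dia Box (not p or (not p and p)), w0
3. not (not p or (not p and p)), w0
4. p, w0
5. not (not p and p), w0
6. Box (not p or (not p and p)), w1
7. not p or (not p and p), w0
8. not p or (not p and p), w1
9. not p and p, w0
10. not p, w0
Accessibility: w0Rw0, w0Rw1, w1Rw0, w1Rw1
Branch closes: p and not p both at w0.
(One branch shown.) All branches close.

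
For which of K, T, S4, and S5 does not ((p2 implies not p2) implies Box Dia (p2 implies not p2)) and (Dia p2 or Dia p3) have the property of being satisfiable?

S4-tableau for the formula:
1. not ((p2 implies not p2) implies Box Dia (p2 implies not p2)) and (Dia p2 or Dia p3), u
2. not ((p2 implies not p2) implies Box Dia (p2 implies not p2)), u
3. Dia p2 or Dia p3, u
4. p2 implies not p2, u
5. not Box Dia (p2 implies not p2), u
6. Dia p3, u
7. not p2, u
8. not Dia (p2 implies not p2), v
9. not (p2 implies not p2), v
10. p2, v
11. p3, w
Accessibility: uRu, uRv, uRw, vRv, wRw
Complete open branch: satisfiable in S4, hence also in K, T (this S4-model is also a K-model and a T-model).
S5-tableau for the formula:
1. not ((p2 implies not p2) implies Box Dia (p2 implies not p2)) and (Dia p2 or Dia p3), u
2. not ((p2 implies not p2) implies Box Dia (p2 implies not p2)), u
3. Dia p2 or Dia p3, u
4. p2 implies not p2, u
5. not Box Dia (p2 implies not p2), u
6. Dia p3, u
7. not p2, u
8. not Dia (p2 implies not p2), v
9. not (p2 implies not p2), u
10. p2, u
Accessibility: uRu, uRv, vRu, vRv
Branch closes: p2 and not p2 both at u.
Every branch closes (one shown): unsatisfiable in S5.

K, T, S4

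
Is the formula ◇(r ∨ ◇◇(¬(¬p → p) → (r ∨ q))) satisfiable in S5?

Satisfiable (open branch found)

1. ◇(r ∨ ◇◇(¬(¬p → p) → (r ∨ q))), 0
2. r ∨ ◇◇(¬(¬p → p) → (r ∨ q)), 1   [◇-rule on 1: fresh world 1, 0R1]
3. ◇◇(¬(¬p → p) → (r ∨ q)), 1   [∨-rule on 2 (branches; this branch)]
4. ◇(¬(¬p → p) → (r ∨ q)), 2   [◇-rule on 3: fresh world 2, 1R2]
5. ¬(¬p → p) → (r ∨ q), 3   [◇-rule on 4: fresh world 3, 2R3]
6. r ∨ q, 3   [→-rule on 5 (branches; this branch)]
7. q, 3   [∨-rule on 6 (branches; this branch)]
Accessibility: 0R0, 0R1, 0R2, 0R3, 1R0, 1R1, 1R2, 1R3, 2R0, 2R1, 2R2, 2R3, 3R0, 3R1, 3R2, 3R3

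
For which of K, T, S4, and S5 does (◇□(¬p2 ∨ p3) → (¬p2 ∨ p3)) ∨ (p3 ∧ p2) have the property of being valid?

S5

S5-tableau for the negation ¬((◇□(¬p2 ∨ p3) → (¬p2 ∨ p3)) ∨ (p3 ∧ p2)):
1. ¬((◇□(¬p2 ∨ p3) → (¬p2 ∨ p3)) ∨ (p3 ∧ p2)), u
2. ¬(◇□(¬p2 ∨ p3) → (¬p2 ∨ p3)), u   [¬∨-rule on 1]
3. ¬(p3 ∧ p2), u   [¬∨-rule on 1]
4. ◇□(¬p2 ∨ p3), u   [¬→-rule on 2]
5. ¬(¬p2 ∨ p3), u   [¬→-rule on 2]
6. p2, u   [¬∨-rule on 5]
7. ¬p3, u   [¬∨-rule on 5]
8. □(¬p2 ∨ p3), v   [◇-rule on 4: fresh world v, uRv]
9. ¬p2 ∨ p3, u   [□-rule on 8 via vRu]
10. ¬p2 ∨ p3, v   [□-rule on 8 via vRv]
11. p3, u   [∨-rule on 9 (branches; this branch)]
Accessibility: uRu, uRv, vRu, vRv
Branch closes: p3 and ¬p3 both at u.
Every branch closes (one shown): valid in S5.
S4-tableau for the negation ¬((◇□(¬p2 ∨ p3) → (¬p2 ∨ p3)) ∨ (p3 ∧ p2)):
1. ¬((◇□(¬p2 ∨ p3) → (¬p2 ∨ p3)) ∨ (p3 ∧ p2)), u
2. ¬(◇□(¬p2 ∨ p3) → (¬p2 ∨ p3)), u   [¬∨-rule on 1]
3. ¬(p3 ∧ p2), u   [¬∨-rule on 1]
4. ◇□(¬p2 ∨ p3), u   [¬→-rule on 2]
5. ¬(¬p2 ∨ p3), u   [¬→-rule on 2]
6. p2, u   [¬∨-rule on 5]
7. ¬p3, u   [¬∨-rule on 5]
8. □(¬p2 ∨ p3), v   [◇-rule on 4: fresh world v, uRv]
9. ¬p2 ∨ p3, v   [□-rule on 8 via vRv]
10. p3, v   [∨-rule on 9 (branches; this branch)]
Accessibility: uRu, uRv, vRv
Complete open branch: countermodel on an S4-frame, so not valid in S4, nor in K, T (the same frame is also a K-frame and a T-frame).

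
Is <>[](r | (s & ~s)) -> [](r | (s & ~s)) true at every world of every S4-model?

Not valid

Tableau for the negation ~(<>[](r | (s & ~s)) -> [](r | (s & ~s))):
1. ~(<>[](r | (s & ~s)) -> [](r | (s & ~s))), u
2. <>[](r | (s & ~s)), u   [~->-rule on 1]
3. ~[](r | (s & ~s)), u   [~->-rule on 1]
4. [](r | (s & ~s)), v   [<>-rule on 2: fresh world v, uRv]
5. r | (s & ~s), v   [[]-rule on 4 via vRv]
6. r, v   [|-rule on 5 (branches; this branch)]
7. ~(r | (s & ~s)), w   [~[]-rule on 3: fresh world w, uRw]
8. ~r, w   [~|-rule on 7]
9. ~(s & ~s), w   [~|-rule on 7]
10. s, w   [~&-rule on 9 (branches; this branch)]
Accessibility: uRu, uRv, uRw, vRv, wRw
The negation has an open branch (countermodel exists).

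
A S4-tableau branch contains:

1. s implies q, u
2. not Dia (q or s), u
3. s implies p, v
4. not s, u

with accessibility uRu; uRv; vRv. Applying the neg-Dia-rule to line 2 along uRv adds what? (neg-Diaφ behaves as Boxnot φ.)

neg-Diaφ behaves as Boxnot φ: propagate the negated body to each accessible world.

not (q or s), v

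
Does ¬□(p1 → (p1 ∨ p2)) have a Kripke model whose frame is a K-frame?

Unsatisfiable

1. ¬□(p1 → (p1 ∨ p2)), u
2. ¬(p1 → (p1 ∨ p2)), v
3. p1, v
4. ¬(p1 ∨ p2), v
5. ¬p1, v
6. ¬p2, v
Accessibility: uRv
Branch closes: p1 and ¬p1 both at v.
All branches of the tableau close; one closing branch shown above.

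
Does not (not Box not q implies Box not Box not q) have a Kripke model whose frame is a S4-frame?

Satisfiable (open branch found)

1. not (not Box not q implies Box not Box not q), u
2. not Box not q, u
3. not Box not Box not q, u
4. q, v
5. Box not q, w
6. not q, w
Accessibility: uRu, uRv, uRw, vRv, wRw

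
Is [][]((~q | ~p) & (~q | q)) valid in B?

Tableau for the negation ~[][]((~q | ~p) & (~q | q)):
1. ~[][]((~q | ~p) & (~q | q)), u
2. ~[]((~q | ~p) & (~q | q)), v   [~[]-rule on 1: fresh world v, uRv]
3. ~((~q | ~p) & (~q | q)), w   [~[]-rule on 2: fresh world w, vRw]
4. ~(~q | ~p), w   [~&-rule on 3 (branches; this branch)]
5. q, w   [~|-rule on 4]
6. p, w   [~|-rule on 4]
Accessibility: uRu, uRv, vRu, vRv, vRw, wRv, wRw
The negation has an open branch (countermodel exists).

No, not valid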